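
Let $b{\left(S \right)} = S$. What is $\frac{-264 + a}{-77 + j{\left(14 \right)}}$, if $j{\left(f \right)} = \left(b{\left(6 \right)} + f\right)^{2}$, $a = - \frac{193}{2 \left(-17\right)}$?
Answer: $- \frac{8783}{10982} \approx -0.79976$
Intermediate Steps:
$a = \frac{193}{34}$ ($a = - \frac{193}{-34} = \left(-193\right) \left(- \frac{1}{34}\right) = \frac{193}{34} \approx 5.6765$)
$j{\left(f \right)} = \left(6 + f\right)^{2}$
$\frac{-264 + a}{-77 + j{\left(14 \right)}} = \frac{-264 + \frac{193}{34}}{-77 + \left(6 + 14\right)^{2}} = - \frac{8783}{34 \left(-77 + 20^{2}\right)} = - \frac{8783}{34 \left(-77 + 400\right)} = - \frac{8783}{34 \cdot 323} = \left(- \frac{8783}{34}\right) \frac{1}{323} = - \frac{8783}{10982}$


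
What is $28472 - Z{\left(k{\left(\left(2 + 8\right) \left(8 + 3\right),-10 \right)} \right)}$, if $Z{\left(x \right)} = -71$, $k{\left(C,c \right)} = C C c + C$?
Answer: $28543$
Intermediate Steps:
$k{\left(C,c \right)} = C + c C^{2}$ ($k{\left(C,c \right)} = C^{2} c + C = c C^{2} + C = C + c C^{2}$)
$28472 - Z{\left(k{\left(\left(2 + 8\right) \left(8 + 3\right),-10 \right)} \right)} = 28472 - -71 = 28472 + 71 = 28543$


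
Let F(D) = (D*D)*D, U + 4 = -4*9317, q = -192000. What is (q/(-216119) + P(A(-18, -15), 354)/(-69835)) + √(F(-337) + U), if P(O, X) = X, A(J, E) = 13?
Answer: 13331813874/15092670365 + 5*I*√1532401 ≈ 0.88333 + 6189.5*I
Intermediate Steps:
U = -37272 (U = -4 - 4*9317 = -4 - 37268 = -37272)
F(D) = D³ (F(D) = D²*D = D³)
(q/(-216119) + P(A(-18, -15), 354)/(-69835)) + √(F(-337) + U) = (-192000/(-216119) + 354/(-69835)) + √((-337)³ - 37272) = (-192000*(-1/216119) + 354*(-1/69835)) + √(-38272753 - 37272) = (192000/216119 - 354/69835) + √(-38310025) = 13331813874/15092670365 + 5*I*√1532401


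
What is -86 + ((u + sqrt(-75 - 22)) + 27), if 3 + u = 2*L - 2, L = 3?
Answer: -58 + I*sqrt(97) ≈ -58.0 + 9.8489*I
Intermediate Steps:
u = 1 (u = -3 + (2*3 - 2) = -3 + (6 - 2) = -3 + 4 = 1)
-86 + ((u + sqrt(-75 - 22)) + 27) = -86 + ((1 + sqrt(-75 - 22)) + 27) = -86 + ((1 + sqrt(-97)) + 27) = -86 + ((1 + I*sqrt(97)) + 27) = -86 + (28 + I*sqrt(97)) = -58 + I*sqrt(97)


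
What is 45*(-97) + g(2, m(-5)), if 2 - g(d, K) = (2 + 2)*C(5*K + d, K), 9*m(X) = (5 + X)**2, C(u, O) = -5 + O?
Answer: -4343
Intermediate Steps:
m(X) = (5 + X)**2/9
g(d, K) = 22 - 4*K (g(d, K) = 2 - (2 + 2)*(-5 + K) = 2 - 4*(-5 + K) = 2 - (-20 + 4*K) = 2 + (20 - 4*K) = 22 - 4*K)
45*(-97) + g(2, m(-5)) = 45*(-97) + (22 - 4*(5 - 5)**2/9) = -4365 + (22 - 4*0**2/9) = -4365 + (22 - 4*0/9) = -4365 + (22 - 4*0) = -4365 + (22 + 0) = -4365 + 22 = -4343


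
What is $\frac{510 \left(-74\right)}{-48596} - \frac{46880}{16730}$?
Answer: $- \frac{41169757}{20325277} \approx -2.0255$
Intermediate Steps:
$\frac{510 \left(-74\right)}{-48596} - \frac{46880}{16730} = \left(-37740\right) \left(- \frac{1}{48596}\right) - \frac{4688}{1673} = \frac{9435}{12149} - \frac{4688}{1673} = - \frac{41169757}{20325277}$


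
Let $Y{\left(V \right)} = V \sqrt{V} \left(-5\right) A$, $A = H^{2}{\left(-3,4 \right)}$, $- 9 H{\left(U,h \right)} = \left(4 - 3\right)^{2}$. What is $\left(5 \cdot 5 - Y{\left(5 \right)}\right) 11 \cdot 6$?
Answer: $1650 + \frac{550 \sqrt{5}}{27} \approx 1695.5$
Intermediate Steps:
$H{\left(U,h \right)} = - \frac{1}{9}$ ($H{\left(U,h \right)} = - \frac{\left(4 - 3\right)^{2}}{9} = - \frac{1^{2}}{9} = \left(- \frac{1}{9}\right) 1 = - \frac{1}{9}$)
$A = \frac{1}{81}$ ($A = \left(- \frac{1}{9}\right)^{2} = \frac{1}{81} \approx 0.012346$)
$Y{\left(V \right)} = - \frac{5 V^{\frac{3}{2}}}{81}$ ($Y{\left(V \right)} = V \sqrt{V} \left(-5\right) \frac{1}{81} = V^{\frac{3}{2}} \left(-5\right) \frac{1}{81} = - 5 V^{\frac{3}{2}} \cdot \frac{1}{81} = - \frac{5 V^{\frac{3}{2}}}{81}$)
$\left(5 \cdot 5 - Y{\left(5 \right)}\right) 11 \cdot 6 = \left(5 \cdot 5 - - \frac{5 \cdot 5^{\frac{3}{2}}}{81}\right) 11 \cdot 6 = \left(25 - - \frac{5 \cdot 5 \sqrt{5}}{81}\right) 11 \cdot 6 = \left(25 - - \frac{25 \sqrt{5}}{81}\right) 11 \cdot 6 = \left(25 + \frac{25 \sqrt{5}}{81}\right) 11 \cdot 6 = \left(275 + \frac{275 \sqrt{5}}{81}\right) 6 = 1650 + \frac{550 \sqrt{5}}{27}$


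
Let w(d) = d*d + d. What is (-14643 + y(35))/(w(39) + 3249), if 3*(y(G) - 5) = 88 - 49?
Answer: -4875/1603 ≈ -3.0412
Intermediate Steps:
w(d) = d + d**2 (w(d) = d**2 + d = d + d**2)
y(G) = 18 (y(G) = 5 + (88 - 49)/3 = 5 + (1/3)*39 = 5 + 13 = 18)
(-14643 + y(35))/(w(39) + 3249) = (-14643 + 18)/(39*(1 + 39) + 3249) = -14625/(39*40 + 3249) = -14625/(1560 + 3249) = -14625/4809 = -14625*1/4809 = -4875/1603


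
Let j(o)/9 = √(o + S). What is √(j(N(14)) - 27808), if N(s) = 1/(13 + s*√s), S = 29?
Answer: I*√(27808 - 9*√(29 + 1/(13 + 14*√14))) ≈ 166.61*I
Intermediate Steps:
N(s) = 1/(13 + s^(3/2))
j(o) = 9*√(29 + o) (j(o) = 9*√(o + 29) = 9*√(29 + o))
√(j(N(14)) - 27808) = √(9*√(29 + 1/(13 + 14^(3/2))) - 27808) = √(9*√(29 + 1/(13 + 14*√14)) - 27808) = √(-27808 + 9*√(29 + 1/(13 + 14*√14)))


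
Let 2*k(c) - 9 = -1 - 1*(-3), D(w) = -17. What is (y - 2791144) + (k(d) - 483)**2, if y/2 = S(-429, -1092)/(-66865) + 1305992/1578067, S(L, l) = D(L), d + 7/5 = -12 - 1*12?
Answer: -1081822338237727453/422069799820 ≈ -2.5631e+6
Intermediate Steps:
d = -127/5 (d = -7/5 + (-12 - 1*12) = -7/5 + (-12 - 12) = -7/5 - 24 = -127/5 ≈ -25.400)
k(c) = 11/2 (k(c) = 9/2 + (-1 - 1*(-3))/2 = 9/2 + (-1 + 3)/2 = 9/2 + (1/2)*2 = 9/2 + 1 = 11/2)
S(L, l) = -17
y = 174703964438/105517449955 (y = 2*(-17/(-66865) + 1305992/1578067) = 2*(-17*(-1/66865) + 1305992*(1/1578067)) = 2*(17/66865 + 1305992/1578067) = 2*(87351982219/105517449955) = 174703964438/105517449955 ≈ 1.6557)
(y - 2791144) + (k(d) - 483)**2 = (174703964438/105517449955 - 2791144) + (11/2 - 483)**2 = -294514222633234082/105517449955 + (-955/2)**2 = -294514222633234082/105517449955 + 912025/4 = -1081822338237727453/422069799820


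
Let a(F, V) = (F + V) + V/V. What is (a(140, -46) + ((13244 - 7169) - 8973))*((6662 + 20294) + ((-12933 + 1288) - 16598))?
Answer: 3607461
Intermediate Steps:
a(F, V) = 1 + F + V (a(F, V) = (F + V) + 1 = 1 + F + V)
(a(140, -46) + ((13244 - 7169) - 8973))*((6662 + 20294) + ((-12933 + 1288) - 16598)) = ((1 + 140 - 46) + ((13244 - 7169) - 8973))*((6662 + 20294) + ((-12933 + 1288) - 16598)) = (95 + (6075 - 8973))*(26956 + (-11645 - 16598)) = (95 - 2898)*(26956 - 28243) = -2803*(-1287) = 3607461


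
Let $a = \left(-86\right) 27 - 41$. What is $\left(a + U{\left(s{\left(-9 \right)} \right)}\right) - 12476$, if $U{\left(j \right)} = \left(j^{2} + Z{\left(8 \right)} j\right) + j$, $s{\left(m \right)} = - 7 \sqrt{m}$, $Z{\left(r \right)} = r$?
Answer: $-15280 - 189 i \approx -15280.0 - 189.0 i$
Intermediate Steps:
$a = -2363$ ($a = -2322 - 41 = -2363$)
$U{\left(j \right)} = j^{2} + 9 j$ ($U{\left(j \right)} = \left(j^{2} + 8 j\right) + j = j^{2} + 9 j$)
$\left(a + U{\left(s{\left(-9 \right)} \right)}\right) - 12476 = \left(-2363 + - 7 \sqrt{-9} \left(9 - 7 \sqrt{-9}\right)\right) - 12476 = \left(-2363 + - 7 \cdot 3 i \left(9 - 7 \cdot 3 i\right)\right) - 12476 = \left(-2363 + - 21 i \left(9 - 21 i\right)\right) - 12476 = \left(-2363 - 21 i \left(9 - 21 i\right)\right) - 12476 = -14839 - 21 i \left(9 - 21 i\right)$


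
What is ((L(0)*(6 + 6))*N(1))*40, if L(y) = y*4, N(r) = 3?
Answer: 0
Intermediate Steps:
L(y) = 4*y
((L(0)*(6 + 6))*N(1))*40 = (((4*0)*(6 + 6))*3)*40 = ((0*12)*3)*40 = (0*3)*40 = 0*40 = 0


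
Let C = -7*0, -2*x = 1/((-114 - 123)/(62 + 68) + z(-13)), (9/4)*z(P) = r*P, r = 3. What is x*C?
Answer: 0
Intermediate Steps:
z(P) = 4*P/3 (z(P) = 4*(3*P)/9 = 4*P/3)
x = 195/7471 (x = -1/(2*((-114 - 123)/(62 + 68) + (4/3)*(-13))) = -1/(2*(-237/130 - 52/3)) = -1/(2*(-7471/390)) = -½*(-390/7471) = 195/7471 ≈ 0.026101)
C = 0
x*C = (195/7471)*0 = 0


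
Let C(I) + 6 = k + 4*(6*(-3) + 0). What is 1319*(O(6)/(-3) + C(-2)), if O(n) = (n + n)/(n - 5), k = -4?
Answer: -113434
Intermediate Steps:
C(I) = -82 (C(I) = -6 + (-4 + 4*(6*(-3) + 0)) = -6 + (-4 + 4*(-18 + 0)) = -6 + (-4 + 4*(-18)) = -6 + (-4 - 72) = -6 - 76 = -82)
O(n) = 2*n/(-5 + n) (O(n) = (2*n)/(-5 + n) = 2*n/(-5 + n))
1319*(O(6)/(-3) + C(-2)) = 1319*((2*6/(-5 + 6))/(-3) - 82) = 1319*(-2*6/(3*1) - 82) = 1319*(-2*6/3 - 82) = 1319*(-1/3*12 - 82) = 1319*(-4 - 82) = 1319*(-86) = -113434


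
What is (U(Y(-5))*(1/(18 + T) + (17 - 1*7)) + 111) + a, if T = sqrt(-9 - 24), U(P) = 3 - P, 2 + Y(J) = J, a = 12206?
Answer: 1477683/119 - 10*I*sqrt(33)/357 ≈ 12418.0 - 0.16091*I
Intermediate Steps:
Y(J) = -2 + J
T = I*sqrt(33) (T = sqrt(-33) = I*sqrt(33) ≈ 5.7446*I)
(U(Y(-5))*(1/(18 + T) + (17 - 1*7)) + 111) + a = ((3 - (-2 - 5))*(1/(18 + I*sqrt(33)) + (17 - 1*7)) + 111) + 12206 = ((3 - 1*(-7))*(1/(18 + I*sqrt(33)) + (17 - 7)) + 111) + 12206 = ((3 + 7)*(1/(18 + I*sqrt(33)) + 10) + 111) + 12206 = (10*(10 + 1/(18 + I*sqrt(33))) + 111) + 12206 = ((100 + 10/(18 + I*sqrt(33))) + 111) + 12206 = (211 + 10/(18 + I*sqrt(33))) + 12206 = 12417 + 10/(18 + I*sqrt(33))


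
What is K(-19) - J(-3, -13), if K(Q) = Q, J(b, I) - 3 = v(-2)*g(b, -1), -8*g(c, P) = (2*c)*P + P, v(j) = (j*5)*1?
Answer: -113/4 ≈ -28.250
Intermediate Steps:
v(j) = 5*j (v(j) = (5*j)*1 = 5*j)
g(c, P) = -P/8 - P*c/4 (g(c, P) = -((2*c)*P + P)/8 = -(2*P*c + P)/8 = -(P + 2*P*c)/8 = -P/8 - P*c/4)
J(b, I) = 7/4 - 5*b/2 (J(b, I) = 3 + (5*(-2))*(-⅛*(-1)*(1 + 2*b)) = 3 - 10*(⅛ + b/4) = 3 + (-5/4 - 5*b/2) = 7/4 - 5*b/2)
K(-19) - J(-3, -13) = -19 - (7/4 - 5/2*(-3)) = -19 - (7/4 + 15/2) = -19 - 1*37/4 = -19 - 37/4 = -113/4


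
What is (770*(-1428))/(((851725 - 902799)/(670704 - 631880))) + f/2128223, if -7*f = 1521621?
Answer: 317983316447746443/380439015257 ≈ 8.3583e+5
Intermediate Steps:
f = -1521621/7 (f = -⅐*1521621 = -1521621/7 ≈ -2.1737e+5)
(770*(-1428))/(((851725 - 902799)/(670704 - 631880))) + f/2128223 = (770*(-1428))/(((851725 - 902799)/(670704 - 631880))) - 1521621/7/2128223 = -1099560/((-51074/38824)) - 1521621/7*1/2128223 = -1099560/((-51074*1/38824)) - 1521621/14897561 = -1099560/(-25537/19412) - 1521621/14897561 = -1099560*(-19412/25537) - 1521621/14897561 = 21344658720/25537 - 1521621/14897561 = 317983316447746443/380439015257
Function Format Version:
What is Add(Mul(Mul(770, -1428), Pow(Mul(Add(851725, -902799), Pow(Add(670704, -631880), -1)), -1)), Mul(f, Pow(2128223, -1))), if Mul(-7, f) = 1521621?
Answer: Rational(317983316447746443, 380439015257) ≈ 8.3583e+5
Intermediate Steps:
f = Rational(-1521621, 7) (f = Mul(Rational(-1, 7), 1521621) = Rational(-1521621, 7) ≈ -2.1737e+5)
Add(Mul(Mul(770, -1428), Pow(Mul(Add(851725, -902799), Pow(Add(670704, -631880), -1)), -1)), Mul(f, Pow(2128223, -1))) = Add(Mul(Mul(770, -1428), Pow(Mul(Add(851725, -902799), Pow(Add(670704, -631880), -1)), -1)), Mul(Rational(-1521621, 7), Pow(2128223, -1))) = Add(Mul(-1099560, Pow(Mul(-51074, Pow(38824, -1)), -1)), Mul(Rational(-1521621, 7), Rational(1, 2128223))) = Add(Mul(-1099560, Pow(Mul(-51074, Rational(1, 38824)), -1)), Rational(-1521621, 14897561)) = Add(Mul(-1099560, Pow(Rational(-25537, 19412), -1)), Rational(-1521621, 14897561)) = Add(Mul(-1099560, Rational(-19412, 25537)), Rational(-1521621, 14897561)) = Add(Rational(21344658720, 25537), Rational(-1521621, 14897561)) = Rational(317983316447746443, 380439015257)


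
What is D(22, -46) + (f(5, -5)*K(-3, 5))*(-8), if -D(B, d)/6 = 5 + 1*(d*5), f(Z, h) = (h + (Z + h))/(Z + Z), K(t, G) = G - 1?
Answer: 1366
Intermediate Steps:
K(t, G) = -1 + G
f(Z, h) = (Z + 2*h)/(2*Z) (f(Z, h) = (Z + 2*h)/((2*Z)) = (Z + 2*h)*(1/(2*Z)) = (Z + 2*h)/(2*Z))
D(B, d) = -30 - 30*d (D(B, d) = -6*(5 + 1*(d*5)) = -6*(5 + 1*(5*d)) = -6*(5 + 5*d) = -30 - 30*d)
D(22, -46) + (f(5, -5)*K(-3, 5))*(-8) = (-30 - 30*(-46)) + (((-5 + (½)*5)/5)*(-1 + 5))*(-8) = (-30 + 1380) + (((-5 + 5/2)/5)*4)*(-8) = 1350 + (((⅕)*(-5/2))*4)*(-8) = 1350 - ½*4*(-8) = 1350 - 2*(-8) = 1350 + 16 = 1366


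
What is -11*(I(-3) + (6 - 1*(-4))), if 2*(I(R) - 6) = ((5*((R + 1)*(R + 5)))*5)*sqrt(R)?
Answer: -176 + 550*I*sqrt(3) ≈ -176.0 + 952.63*I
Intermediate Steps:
I(R) = 6 + 25*sqrt(R)*(1 + R)*(5 + R)/2 (I(R) = 6 + (((5*((R + 1)*(R + 5)))*5)*sqrt(R))/2 = 6 + (((5*((1 + R)*(5 + R)))*5)*sqrt(R))/2 = 6 + (((5*(1 + R)*(5 + R))*5)*sqrt(R))/2 = 6 + ((25*(1 + R)*(5 + R))*sqrt(R))/2 = 6 + (25*sqrt(R)*(1 + R)*(5 + R))/2 = 6 + 25*sqrt(R)*(1 + R)*(5 + R)/2)
-11*(I(-3) + (6 - 1*(-4))) = -11*((6 + 75*(-3)**(3/2) + 25*(-3)**(5/2)/2 + 125*sqrt(-3)/2) + (6 - 1*(-4))) = -11*((6 + 75*(-3*I*sqrt(3)) + 25*(9*I*sqrt(3))/2 + 125*(I*sqrt(3))/2) + (6 + 4)) = -11*((6 - 225*I*sqrt(3) + 225*I*sqrt(3)/2 + 125*I*sqrt(3)/2) + 10) = -11*((6 - 50*I*sqrt(3)) + 10) = -11*(16 - 50*I*sqrt(3)) = -176 + 550*I*sqrt(3)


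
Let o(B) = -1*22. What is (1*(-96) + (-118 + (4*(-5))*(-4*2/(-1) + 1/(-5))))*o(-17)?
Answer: 8140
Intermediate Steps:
o(B) = -22
(1*(-96) + (-118 + (4*(-5))*(-4*2/(-1) + 1/(-5))))*o(-17) = (1*(-96) + (-118 + (4*(-5))*(-4*2/(-1) + 1/(-5))))*(-22) = (-96 + (-118 - 20*(-8*(-1) + 1*(-⅕))))*(-22) = (-96 + (-118 - 20*(8 - ⅕)))*(-22) = (-96 + (-118 - 20*39/5))*(-22) = (-96 + (-118 - 156))*(-22) = (-96 - 274)*(-22) = -370*(-22) = 8140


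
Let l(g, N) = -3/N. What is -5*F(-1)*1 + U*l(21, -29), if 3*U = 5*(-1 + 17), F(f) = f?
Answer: 225/29 ≈ 7.7586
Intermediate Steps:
U = 80/3 (U = (5*(-1 + 17))/3 = (5*16)/3 = (⅓)*80 = 80/3 ≈ 26.667)
-5*F(-1)*1 + U*l(21, -29) = -5*(-1)*1 + 80*(-3/(-29))/3 = 5*1 + 80*(-3*(-1/29))/3 = 5 + (80/3)*(3/29) = 5 + 80/29 = 225/29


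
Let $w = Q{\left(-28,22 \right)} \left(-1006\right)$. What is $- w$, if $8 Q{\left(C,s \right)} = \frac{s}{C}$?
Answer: $- \frac{5533}{56} \approx -98.804$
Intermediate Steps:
$Q{\left(C,s \right)} = \frac{s}{8 C}$ ($Q{\left(C,s \right)} = \frac{s \frac{1}{C}}{8} = \frac{s}{8 C}$)
$w = \frac{5533}{56}$ ($w = \frac{1}{8} \cdot 22 \frac{1}{-28} \left(-1006\right) = \frac{1}{8} \cdot 22 \left(- \frac{1}{28}\right) \left(-1006\right) = \left(- \frac{11}{112}\right) \left(-1006\right) = \frac{5533}{56} \approx 98.804$)
$- w = \left(-1\right) \frac{5533}{56} = - \frac{5533}{56}$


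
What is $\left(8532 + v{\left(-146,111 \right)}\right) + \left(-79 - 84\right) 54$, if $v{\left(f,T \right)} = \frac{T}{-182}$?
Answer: $- \frac{49251}{182} \approx -270.61$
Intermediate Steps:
$v{\left(f,T \right)} = - \frac{T}{182}$ ($v{\left(f,T \right)} = T \left(- \frac{1}{182}\right) = - \frac{T}{182}$)
$\left(8532 + v{\left(-146,111 \right)}\right) + \left(-79 - 84\right) 54 = \left(8532 - \frac{111}{182}\right) + \left(-79 - 84\right) 54 = \left(8532 - \frac{111}{182}\right) - 8802 = \frac{1552713}{182} - 8802 = - \frac{49251}{182}$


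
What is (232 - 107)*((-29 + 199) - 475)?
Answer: -38125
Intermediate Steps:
(232 - 107)*((-29 + 199) - 475) = 125*(170 - 475) = 125*(-305) = -38125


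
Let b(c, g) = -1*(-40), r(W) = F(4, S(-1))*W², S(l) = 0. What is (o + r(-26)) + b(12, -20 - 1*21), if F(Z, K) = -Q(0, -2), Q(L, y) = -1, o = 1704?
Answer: 2420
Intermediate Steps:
F(Z, K) = 1 (F(Z, K) = -1*(-1) = 1)
r(W) = W² (r(W) = 1*W² = W²)
b(c, g) = 40
(o + r(-26)) + b(12, -20 - 1*21) = (1704 + (-26)²) + 40 = (1704 + 676) + 40 = 2380 + 40 = 2420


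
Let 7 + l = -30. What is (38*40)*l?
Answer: -56240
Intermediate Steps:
l = -37 (l = -7 - 30 = -37)
(38*40)*l = (38*40)*(-37) = 1520*(-37) = -56240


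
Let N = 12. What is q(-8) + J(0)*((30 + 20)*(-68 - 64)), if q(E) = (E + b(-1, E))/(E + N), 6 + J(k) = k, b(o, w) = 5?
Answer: 158397/4 ≈ 39599.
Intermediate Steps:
J(k) = -6 + k
q(E) = (5 + E)/(12 + E) (q(E) = (E + 5)/(E + 12) = (5 + E)/(12 + E))
q(-8) + J(0)*((30 + 20)*(-68 - 64)) = (5 - 8)/(12 - 8) + (-6 + 0)*((30 + 20)*(-68 - 64)) = -3/4 - 300*(-132) = (¼)*(-3) - 6*(-6600) = -¾ + 39600 = 158397/4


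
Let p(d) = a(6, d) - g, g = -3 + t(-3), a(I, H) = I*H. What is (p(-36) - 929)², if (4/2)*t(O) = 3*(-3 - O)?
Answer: 1304164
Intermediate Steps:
a(I, H) = H*I
t(O) = -9/2 - 3*O/2 (t(O) = (3*(-3 - O))/2 = (-9 - 3*O)/2 = -9/2 - 3*O/2)
g = -3 (g = -3 + (-9/2 - 3/2*(-3)) = -3 + (-9/2 + 9/2) = -3 + 0 = -3)
p(d) = 3 + 6*d (p(d) = d*6 - 1*(-3) = 6*d + 3 = 3 + 6*d)
(p(-36) - 929)² = ((3 + 6*(-36)) - 929)² = ((3 - 216) - 929)² = (-213 - 929)² = (-1142)² = 1304164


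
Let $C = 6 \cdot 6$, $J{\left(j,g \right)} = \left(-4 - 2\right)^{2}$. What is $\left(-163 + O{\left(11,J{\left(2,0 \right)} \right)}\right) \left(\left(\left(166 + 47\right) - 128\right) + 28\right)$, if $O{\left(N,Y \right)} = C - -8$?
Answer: $-13447$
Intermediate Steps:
$J{\left(j,g \right)} = 36$ ($J{\left(j,g \right)} = \left(-6\right)^{2} = 36$)
$C = 36$
$O{\left(N,Y \right)} = 44$ ($O{\left(N,Y \right)} = 36 - -8 = 36 + 8 = 44$)
$\left(-163 + O{\left(11,J{\left(2,0 \right)} \right)}\right) \left(\left(\left(166 + 47\right) - 128\right) + 28\right) = \left(-163 + 44\right) \left(\left(\left(166 + 47\right) - 128\right) + 28\right) = - 119 \left(\left(213 - 128\right) + 28\right) = - 119 \left(85 + 28\right) = \left(-119\right) 113 = -13447$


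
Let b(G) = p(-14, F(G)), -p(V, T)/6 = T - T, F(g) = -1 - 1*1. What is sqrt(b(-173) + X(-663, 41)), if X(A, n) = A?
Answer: I*sqrt(663) ≈ 25.749*I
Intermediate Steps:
F(g) = -2 (F(g) = -1 - 1 = -2)
p(V, T) = 0 (p(V, T) = -6*(T - T) = -6*0 = 0)
b(G) = 0
sqrt(b(-173) + X(-663, 41)) = sqrt(0 - 663) = sqrt(-663) = I*sqrt(663)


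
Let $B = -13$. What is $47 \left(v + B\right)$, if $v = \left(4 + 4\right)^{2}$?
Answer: $2397$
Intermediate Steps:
$v = 64$ ($v = 8^{2} = 64$)
$47 \left(v + B\right) = 47 \left(64 - 13\right) = 47 \cdot 51 = 2397$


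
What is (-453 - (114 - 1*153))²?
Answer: 171396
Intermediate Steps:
(-453 - (114 - 1*153))² = (-453 - (114 - 153))² = (-453 - 1*(-39))² = (-453 + 39)² = (-414)² = 171396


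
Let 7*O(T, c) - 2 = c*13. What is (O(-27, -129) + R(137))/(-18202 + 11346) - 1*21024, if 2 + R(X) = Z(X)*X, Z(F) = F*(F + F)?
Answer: -1044981061/47992 ≈ -21774.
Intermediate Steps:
Z(F) = 2*F² (Z(F) = F*(2*F) = 2*F²)
O(T, c) = 2/7 + 13*c/7 (O(T, c) = 2/7 + (c*13)/7 = 2/7 + (13*c)/7 = 2/7 + 13*c/7)
R(X) = -2 + 2*X³ (R(X) = -2 + (2*X²)*X = -2 + 2*X³)
(O(-27, -129) + R(137))/(-18202 + 11346) - 1*21024 = ((2/7 + (13/7)*(-129)) + (-2 + 2*137³))/(-18202 + 11346) - 1*21024 = ((2/7 - 1677/7) + (-2 + 2*2571353))/(-6856) - 21024 = (-1675/7 + (-2 + 5142706))*(-1/6856) - 21024 = (-1675/7 + 5142704)*(-1/6856) - 21024 = (35997253/7)*(-1/6856) - 21024 = -35997253/47992 - 21024 = -1044981061/47992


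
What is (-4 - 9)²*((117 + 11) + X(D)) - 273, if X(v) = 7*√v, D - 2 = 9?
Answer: 21359 + 1183*√11 ≈ 25283.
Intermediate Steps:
D = 11 (D = 2 + 9 = 11)
(-4 - 9)²*((117 + 11) + X(D)) - 273 = (-4 - 9)²*((117 + 11) + 7*√11) - 273 = (-13)²*(128 + 7*√11) - 273 = 169*(128 + 7*√11) - 273 = (21632 + 1183*√11) - 273 = 21359 + 1183*√11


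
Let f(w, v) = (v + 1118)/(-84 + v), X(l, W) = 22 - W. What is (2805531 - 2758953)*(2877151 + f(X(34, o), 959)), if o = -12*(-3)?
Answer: 16751506230108/125 ≈ 1.3401e+11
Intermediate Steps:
o = 36
f(w, v) = (1118 + v)/(-84 + v)
(2805531 - 2758953)*(2877151 + f(X(34, o), 959)) = (2805531 - 2758953)*(2877151 + (1118 + 959)/(-84 + 959)) = 46578*(2877151 + 2077/875) = 46578*(2517509202/875) = 16751506230108/125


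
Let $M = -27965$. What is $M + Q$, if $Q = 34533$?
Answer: $6568$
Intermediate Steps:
$M + Q = -27965 + 34533 = 6568$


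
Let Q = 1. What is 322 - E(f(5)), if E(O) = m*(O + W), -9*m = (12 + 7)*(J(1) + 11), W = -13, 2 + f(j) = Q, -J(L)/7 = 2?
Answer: 1232/3 ≈ 410.67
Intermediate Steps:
J(L) = -14 (J(L) = -7*2 = -14)
f(j) = -1 (f(j) = -2 + 1 = -1)
m = 19/3 (m = -(12 + 7)*(-14 + 11)/9 = -19*(-3)/9 = -1/9*(-57) = 19/3 ≈ 6.3333)
E(O) = -247/3 + 19*O/3 (E(O) = 19*(O - 13)/3 = 19*(-13 + O)/3 = -247/3 + 19*O/3)
322 - E(f(5)) = 322 - (-247/3 + (19/3)*(-1)) = 322 - (-247/3 - 19/3) = 322 - 1*(-266/3) = 322 + 266/3 = 1232/3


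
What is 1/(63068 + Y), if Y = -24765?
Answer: 1/38303 ≈ 2.6108e-5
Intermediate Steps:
1/(63068 + Y) = 1/(63068 - 24765) = 1/38303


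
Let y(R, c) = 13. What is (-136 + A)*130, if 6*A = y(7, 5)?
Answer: -52195/3 ≈ -17398.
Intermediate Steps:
A = 13/6 (A = (1/6)*13 = 13/6 ≈ 2.1667)
(-136 + A)*130 = (-136 + 13/6)*130 = -803/6*130 = -52195/3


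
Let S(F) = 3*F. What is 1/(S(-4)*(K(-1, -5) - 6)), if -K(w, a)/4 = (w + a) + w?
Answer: -1/264 ≈ -0.0037879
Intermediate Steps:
K(w, a) = -8*w - 4*a (K(w, a) = -4*((w + a) + w) = -4*((a + w) + w) = -4*(a + 2*w) = -8*w - 4*a)
1/(S(-4)*(K(-1, -5) - 6)) = 1/((3*(-4))*((-8*(-1) - 4*(-5)) - 6)) = 1/(-12*((8 + 20) - 6)) = 1/(-12*(28 - 6)) = 1/(-12*22) = 1/(-264) = -1/264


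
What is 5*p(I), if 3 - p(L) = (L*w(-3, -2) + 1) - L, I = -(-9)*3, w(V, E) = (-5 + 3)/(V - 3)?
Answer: 100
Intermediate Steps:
w(V, E) = -2/(-3 + V)
I = 27 (I = -3*(-9) = 27)
p(L) = 2 + 2*L/3 (p(L) = 3 - ((L*(-2/(-3 - 3)) + 1) - L) = 3 - ((L*(-2/(-6)) + 1) - L) = 3 - ((L*(-2*(-1/6)) + 1) - L) = 3 - ((L*(1/3) + 1) - L) = 3 - ((L/3 + 1) - L) = 3 - ((1 + L/3) - L) = 3 - (1 - 2*L/3) = 3 + (-1 + 2*L/3) = 2 + 2*L/3)
5*p(I) = 5*(2 + (2/3)*27) = 5*(2 + 18) = 5*20 = 100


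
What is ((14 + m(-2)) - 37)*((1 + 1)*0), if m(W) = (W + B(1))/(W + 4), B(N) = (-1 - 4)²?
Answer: 0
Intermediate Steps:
B(N) = 25 (B(N) = (-5)² = 25)
m(W) = (25 + W)/(4 + W) (m(W) = (W + 25)/(W + 4) = (25 + W)/(4 + W))
((14 + m(-2)) - 37)*((1 + 1)*0) = ((14 + (25 - 2)/(4 - 2)) - 37)*((1 + 1)*0) = ((14 + 23/2) - 37)*(2*0) = ((14 + (½)*23) - 37)*0 = ((14 + 23/2) - 37)*0 = (51/2 - 37)*0 = -23/2*0 = 0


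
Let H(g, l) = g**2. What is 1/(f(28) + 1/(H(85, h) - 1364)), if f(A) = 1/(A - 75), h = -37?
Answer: -275467/5814 ≈ -47.380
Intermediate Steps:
f(A) = 1/(-75 + A)
1/(f(28) + 1/(H(85, h) - 1364)) = 1/(1/(-75 + 28) + 1/(85**2 - 1364)) = 1/(1/(-47) + 1/(7225 - 1364)) = 1/(-1/47 + 1/5861) = 1/(-5814/275467) = -275467/5814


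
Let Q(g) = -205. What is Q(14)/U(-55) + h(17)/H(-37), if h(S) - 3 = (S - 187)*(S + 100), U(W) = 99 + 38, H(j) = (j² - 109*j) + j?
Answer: -3824344/735005 ≈ -5.2032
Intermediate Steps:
H(j) = j² - 108*j
U(W) = 137
h(S) = 3 + (-187 + S)*(100 + S) (h(S) = 3 + (S - 187)*(S + 100) = 3 + (-187 + S)*(100 + S))
Q(14)/U(-55) + h(17)/H(-37) = -205/137 + (-18697 + 17² - 87*17)/((-37*(-108 - 37))) = -205*1/137 + (-18697 + 289 - 1479)/((-37*(-145))) = -205/137 - 19887/5365 = -3824344/735005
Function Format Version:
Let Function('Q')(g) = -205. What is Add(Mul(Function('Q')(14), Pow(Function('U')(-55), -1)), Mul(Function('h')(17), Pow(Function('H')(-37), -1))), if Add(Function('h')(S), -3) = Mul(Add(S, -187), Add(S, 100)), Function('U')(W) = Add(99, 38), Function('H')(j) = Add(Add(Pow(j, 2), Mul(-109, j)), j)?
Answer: Rational(-3824344, 735005) ≈ -5.2032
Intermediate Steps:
Function('H')(j) = Add(Pow(j, 2), Mul(-108, j))
Function('U')(W) = 137
Function('h')(S) = Add(3, Mul(Add(-187, S), Add(100, S))) (Function('h')(S) = Add(3, Mul(Add(S, -187), Add(S, 100))) = Add(3, Mul(Add(-187, S), Add(100, S))))
Add(Mul(Function('Q')(14), Pow(Function('U')(-55), -1)), Mul(Function('h')(17), Pow(Function('H')(-37), -1))) = Add(Mul(-205, Pow(137, -1)), Mul(Add(-18697, Pow(17, 2), Mul(-87, 17)), Pow(Mul(-37, Add(-108, -37)), -1))) = Add(Mul(-205, Rational(1, 137)), Mul(Add(-18697, 289, -1479), Pow(Mul(-37, -145), -1))) = Add(Rational(-205, 137), Mul(-19887, Pow(5365, -1))) = Add(Rational(-205, 137), Mul(-19887, Rational(1, 5365))) = Add(Rational(-205, 137), Rational(-19887, 5365)) = Rational(-3824344, 735005)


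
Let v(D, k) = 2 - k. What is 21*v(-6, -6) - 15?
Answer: 153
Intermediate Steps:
21*v(-6, -6) - 15 = 21*(2 - 1*(-6)) - 15 = 21*(2 + 6) - 15 = 21*8 - 15 = 168 - 15 = 153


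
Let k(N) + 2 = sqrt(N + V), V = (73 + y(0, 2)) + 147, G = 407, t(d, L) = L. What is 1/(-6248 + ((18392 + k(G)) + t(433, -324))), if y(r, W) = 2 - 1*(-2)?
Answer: 11818/139664493 - sqrt(631)/139664493 ≈ 8.4437e-5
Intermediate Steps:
y(r, W) = 4 (y(r, W) = 2 + 2 = 4)
V = 224 (V = (73 + 4) + 147 = 77 + 147 = 224)
k(N) = -2 + sqrt(224 + N) (k(N) = -2 + sqrt(N + 224) = -2 + sqrt(224 + N))
1/(-6248 + ((18392 + k(G)) + t(433, -324))) = 1/(-6248 + ((18392 + (-2 + sqrt(224 + 407))) - 324)) = 1/(-6248 + ((18392 + (-2 + sqrt(631))) - 324)) = 1/(-6248 + ((18390 + sqrt(631)) - 324)) = 1/(-6248 + (18066 + sqrt(631))) = 1/(11818 + sqrt(631))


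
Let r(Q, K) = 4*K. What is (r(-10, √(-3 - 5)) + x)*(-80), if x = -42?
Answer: 3360 - 640*I*√2 ≈ 3360.0 - 905.1*I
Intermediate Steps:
(r(-10, √(-3 - 5)) + x)*(-80) = (4*√(-3 - 5) - 42)*(-80) = (4*√(-8) - 42)*(-80) = (4*(2*I*√2) - 42)*(-80) = (8*I*√2 - 42)*(-80) = (-42 + 8*I*√2)*(-80) = 3360 - 640*I*√2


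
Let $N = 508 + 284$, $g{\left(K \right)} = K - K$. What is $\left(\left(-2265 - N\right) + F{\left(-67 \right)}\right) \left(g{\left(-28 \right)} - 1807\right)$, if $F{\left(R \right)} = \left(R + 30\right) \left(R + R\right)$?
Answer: $-3435107$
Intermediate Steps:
$g{\left(K \right)} = 0$
$N = 792$
$F{\left(R \right)} = 2 R \left(30 + R\right)$ ($F{\left(R \right)} = \left(30 + R\right) 2 R = 2 R \left(30 + R\right)$)
$\left(\left(-2265 - N\right) + F{\left(-67 \right)}\right) \left(g{\left(-28 \right)} - 1807\right) = \left(\left(-2265 - 792\right) + 2 \left(-67\right) \left(30 - 67\right)\right) \left(0 - 1807\right) = \left(\left(-2265 - 792\right) + 2 \left(-67\right) \left(-37\right)\right) \left(-1807\right) = \left(-3057 + 4958\right) \left(-1807\right) = 1901 \left(-1807\right) = -3435107$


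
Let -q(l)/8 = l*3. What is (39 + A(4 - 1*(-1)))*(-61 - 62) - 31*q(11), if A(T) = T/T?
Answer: 3264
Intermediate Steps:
q(l) = -24*l (q(l) = -8*l*3 = -24*l)
A(T) = 1
(39 + A(4 - 1*(-1)))*(-61 - 62) - 31*q(11) = (39 + 1)*(-61 - 62) - (-744)*11 = 40*(-123) - 31*(-264) = -4920 + 8184 = 3264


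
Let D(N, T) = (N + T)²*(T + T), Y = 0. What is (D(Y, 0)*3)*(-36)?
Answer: 0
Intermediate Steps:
D(N, T) = 2*T*(N + T)² (D(N, T) = (N + T)²*(2*T) = 2*T*(N + T)²)
(D(Y, 0)*3)*(-36) = ((2*0*(0 + 0)²)*3)*(-36) = ((2*0*0²)*3)*(-36) = ((2*0*0)*3)*(-36) = (0*3)*(-36) = 0*(-36) = 0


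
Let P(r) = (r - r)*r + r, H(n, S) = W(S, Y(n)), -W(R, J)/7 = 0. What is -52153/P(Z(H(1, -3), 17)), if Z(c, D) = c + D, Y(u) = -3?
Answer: -52153/17 ≈ -3067.8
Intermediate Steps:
W(R, J) = 0 (W(R, J) = -7*0 = 0)
H(n, S) = 0
Z(c, D) = D + c
P(r) = r (P(r) = 0*r + r = 0 + r = r)
-52153/P(Z(H(1, -3), 17)) = -52153/(17 + 0) = -52153/17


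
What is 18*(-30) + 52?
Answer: -488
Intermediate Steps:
18*(-30) + 52 = -540 + 52 = -488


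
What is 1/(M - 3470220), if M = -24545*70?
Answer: -1/5188370 ≈ -1.9274e-7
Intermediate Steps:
M = -1718150
1/(M - 3470220) = 1/(-1718150 - 3470220) = 1/(-5188370) = -1/5188370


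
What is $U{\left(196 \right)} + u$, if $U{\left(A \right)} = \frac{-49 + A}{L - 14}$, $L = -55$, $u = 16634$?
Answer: $\frac{382533}{23} \approx 16632.0$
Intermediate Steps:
$U{\left(A \right)} = \frac{49}{69} - \frac{A}{69}$ ($U{\left(A \right)} = \frac{-49 + A}{-55 - 14} = \frac{-49 + A}{-69} = \left(-49 + A\right) \left(- \frac{1}{69}\right) = \frac{49}{69} - \frac{A}{69}$)
$U{\left(196 \right)} + u = \left(\frac{49}{69} - \frac{196}{69}\right) + 16634 = - \frac{49}{23} + 16634 = \frac{382533}{23}$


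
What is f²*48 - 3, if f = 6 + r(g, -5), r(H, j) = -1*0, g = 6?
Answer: 1725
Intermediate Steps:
r(H, j) = 0
f = 6 (f = 6 + 0 = 6)
f²*48 - 3 = 6²*48 - 3 = 36*48 - 3 = 1728 - 3 = 1725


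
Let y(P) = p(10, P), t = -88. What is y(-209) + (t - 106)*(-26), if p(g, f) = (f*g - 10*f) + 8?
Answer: 5052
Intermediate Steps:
p(g, f) = 8 - 10*f + f*g (p(g, f) = (-10*f + f*g) + 8 = 8 - 10*f + f*g)
y(P) = 8 (y(P) = 8 - 10*P + P*10 = 8 - 10*P + 10*P = 8)
y(-209) + (t - 106)*(-26) = 8 + (-88 - 106)*(-26) = 8 - 194*(-26) = 8 + 5044 = 5052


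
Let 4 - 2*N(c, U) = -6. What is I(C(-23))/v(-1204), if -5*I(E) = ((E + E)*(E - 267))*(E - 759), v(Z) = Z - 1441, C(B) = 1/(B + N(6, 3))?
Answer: -2855567/1676700 ≈ -1.7031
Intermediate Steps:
N(c, U) = 5 (N(c, U) = 2 - ½*(-6) = 2 + 3 = 5)
C(B) = 1/(5 + B) (C(B) = 1/(B + 5) = 1/(5 + B))
v(Z) = -1441 + Z
I(E) = -2*E*(-759 + E)*(-267 + E)/5 (I(E) = -(E + E)*(E - 267)*(E - 759)/5 = -(2*E)*(-267 + E)*(-759 + E)/5 = -2*E*(-267 + E)*(-759 + E)/5 = -2*E*(-759 + E)*(-267 + E)/5)
I(C(-23))/v(-1204) = (2*(-202653 - (1/(5 - 23))² + 1026/(5 - 23))/(5*(5 - 23)))/(-1441 - 1204) = ((⅖)*(-202653 - (1/(-18))² + 1026/(-18))/(-18))/(-2645) = ((⅖)*(-1/18)*(-202653 - (-1/18)² + 1026*(-1/18)))*(-1/2645) = ((⅖)*(-1/18)*(-202653 - 1*1/324 - 57))*(-1/2645) = ((⅖)*(-1/18)*(-202653 - 1/324 - 57))*(-1/2645) = ((⅖)*(-1/18)*(-65678041/324))*(-1/2645) = (65678041/14580)*(-1/2645) = -2855567/1676700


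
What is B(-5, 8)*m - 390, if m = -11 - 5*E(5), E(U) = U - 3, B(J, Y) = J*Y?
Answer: 450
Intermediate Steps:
E(U) = -3 + U
m = -21 (m = -11 - 5*(-3 + 5) = -11 - 5*2 = -11 - 10 = -21)
B(-5, 8)*m - 390 = -5*8*(-21) - 390 = -40*(-21) - 390 = 840 - 390 = 450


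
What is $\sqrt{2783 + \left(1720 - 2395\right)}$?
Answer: $2 \sqrt{527} \approx 45.913$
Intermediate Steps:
$\sqrt{2783 + \left(1720 - 2395\right)} = \sqrt{2783 - 675} = \sqrt{2108} = 2 \sqrt{527}$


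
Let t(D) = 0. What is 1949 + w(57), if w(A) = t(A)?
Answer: 1949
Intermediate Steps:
w(A) = 0
1949 + w(57) = 1949 + 0 = 1949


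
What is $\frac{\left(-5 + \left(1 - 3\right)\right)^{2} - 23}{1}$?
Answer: $26$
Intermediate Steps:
$\frac{\left(-5 + \left(1 - 3\right)\right)^{2} - 23}{1} = 1 \left(\left(-5 + \left(1 - 3\right)\right)^{2} + \left(-35 + 12\right)\right) = 1 \left(\left(-5 - 2\right)^{2} - 23\right) = 1 \left(\left(-7\right)^{2} - 23\right) = 1 \left(49 - 23\right) = 1 \cdot 26 = 26$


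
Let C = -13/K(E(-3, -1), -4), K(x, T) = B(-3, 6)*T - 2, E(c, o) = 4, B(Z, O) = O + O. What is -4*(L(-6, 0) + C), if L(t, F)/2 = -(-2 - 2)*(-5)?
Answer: 3974/25 ≈ 158.96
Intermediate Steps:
B(Z, O) = 2*O
K(x, T) = -2 + 12*T (K(x, T) = (2*6)*T - 2 = 12*T - 2 = -2 + 12*T)
L(t, F) = -40 (L(t, F) = 2*(-(-2 - 2)*(-5)) = 2*(-(-4)*(-5)) = 2*(-1*20) = 2*(-20) = -40)
C = 13/50 (C = -13/(-2 + 12*(-4)) = -13/(-2 - 48) = -13/(-50) = -13*(-1/50) = 13/50 ≈ 0.26000)
-4*(L(-6, 0) + C) = -4*(-40 + 13/50) = -4*(-1987/50) = 3974/25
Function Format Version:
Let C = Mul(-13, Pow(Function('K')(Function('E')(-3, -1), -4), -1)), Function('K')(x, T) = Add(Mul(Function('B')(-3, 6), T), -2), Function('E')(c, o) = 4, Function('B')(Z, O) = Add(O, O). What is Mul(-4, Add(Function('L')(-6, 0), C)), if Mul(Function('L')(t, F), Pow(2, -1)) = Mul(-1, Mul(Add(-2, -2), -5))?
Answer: Rational(3974, 25) ≈ 158.96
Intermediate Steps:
Function('B')(Z, O) = Mul(2, O)
Function('K')(x, T) = Add(-2, Mul(12, T)) (Function('K')(x, T) = Add(Mul(Mul(2, 6), T), -2) = Add(Mul(12, T), -2) = Add(-2, Mul(12, T)))
Function('L')(t, F) = -40 (Function('L')(t, F) = Mul(2, Mul(-1, Mul(Add(-2, -2), -5))) = Mul(2, Mul(-1, Mul(-4, -5))) = Mul(2, Mul(-1, 20)) = Mul(2, -20) = -40)
C = Rational(13, 50) (C = Mul(-13, Pow(Add(-2, Mul(12, -4)), -1)) = Mul(-13, Pow(Add(-2, -48), -1)) = Mul(-13, Pow(-50, -1)) = Mul(-13, Rational(-1, 50)) = Rational(13, 50) ≈ 0.26000)
Mul(-4, Add(Function('L')(-6, 0), C)) = Mul(-4, Add(-40, Rational(13, 50))) = Mul(-4, Rational(-1987, 50)) = Rational(3974, 25)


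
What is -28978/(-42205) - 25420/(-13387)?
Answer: 1460779586/564998335 ≈ 2.5855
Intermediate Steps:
-28978/(-42205) - 25420/(-13387) = -28978*(-1/42205) - 25420*(-1/13387) = 28978/42205 + 25420/13387 = 1460779586/564998335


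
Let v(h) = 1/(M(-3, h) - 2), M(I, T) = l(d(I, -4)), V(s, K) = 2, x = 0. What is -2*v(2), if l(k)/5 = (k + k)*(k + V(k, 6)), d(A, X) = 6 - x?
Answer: -1/239 ≈ -0.0041841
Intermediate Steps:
d(A, X) = 6 (d(A, X) = 6 - 1*0 = 6 + 0 = 6)
l(k) = 10*k*(2 + k) (l(k) = 5*((k + k)*(k + 2)) = 5*((2*k)*(2 + k)) = 5*(2*k*(2 + k)) = 10*k*(2 + k))
M(I, T) = 480 (M(I, T) = 10*6*(2 + 6) = 10*6*8 = 480)
v(h) = 1/478 (v(h) = 1/(480 - 2) = 1/478)
-2*v(2) = -2*1/478 = -1/239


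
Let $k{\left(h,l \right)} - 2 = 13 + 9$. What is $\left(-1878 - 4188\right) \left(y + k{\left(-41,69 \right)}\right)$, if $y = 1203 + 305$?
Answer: $-9293112$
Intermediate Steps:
$k{\left(h,l \right)} = 24$ ($k{\left(h,l \right)} = 2 + \left(13 + 9\right) = 2 + 22 = 24$)
$y = 1508$
$\left(-1878 - 4188\right) \left(y + k{\left(-41,69 \right)}\right) = \left(-1878 - 4188\right) \left(1508 + 24\right) = \left(-6066\right) 1532 = -9293112$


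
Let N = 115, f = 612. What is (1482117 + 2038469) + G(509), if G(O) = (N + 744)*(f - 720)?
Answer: 3427814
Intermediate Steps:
G(O) = -92772 (G(O) = (115 + 744)*(612 - 720) = 859*(-108) = -92772)
(1482117 + 2038469) + G(509) = (1482117 + 2038469) - 92772 = 3520586 - 92772 = 3427814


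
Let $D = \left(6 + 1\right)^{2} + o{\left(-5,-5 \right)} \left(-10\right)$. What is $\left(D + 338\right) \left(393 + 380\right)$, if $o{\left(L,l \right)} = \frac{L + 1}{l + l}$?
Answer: $296059$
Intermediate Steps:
$o{\left(L,l \right)} = \frac{1 + L}{2 l}$
$D = 45$ ($D = \left(6 + 1\right)^{2} + \frac{1 - 5}{2 \left(-5\right)} \left(-10\right) = 7^{2} + \frac{1}{2} \left(- \frac{1}{5}\right) \left(-4\right) \left(-10\right) = 49 + \frac{2}{5} \left(-10\right) = 49 - 4 = 45$)
$\left(D + 338\right) \left(393 + 380\right) = \left(45 + 338\right) \left(393 + 380\right) = 383 \cdot 773 = 296059$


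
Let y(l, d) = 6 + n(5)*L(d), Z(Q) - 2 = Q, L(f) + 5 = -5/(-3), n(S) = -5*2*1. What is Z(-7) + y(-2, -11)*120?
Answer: 4715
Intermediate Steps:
n(S) = -10 (n(S) = -10*1 = -10)
L(f) = -10/3 (L(f) = -5 - 5/(-3) = -5 - 5*(-⅓) = -5 + 5/3 = -10/3)
Z(Q) = 2 + Q
y(l, d) = 118/3 (y(l, d) = 6 - 10*(-10/3) = 6 + 100/3 = 118/3)
Z(-7) + y(-2, -11)*120 = (2 - 7) + (118/3)*120 = -5 + 4720 = 4715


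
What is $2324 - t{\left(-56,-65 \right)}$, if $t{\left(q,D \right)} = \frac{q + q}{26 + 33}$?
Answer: $\frac{137228}{59} \approx 2325.9$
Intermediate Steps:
$t{\left(q,D \right)} = \frac{2 q}{59}$
$2324 - t{\left(-56,-65 \right)} = 2324 - \frac{2}{59} \left(-56\right) = 2324 - - \frac{112}{59} = 2324 + \frac{112}{59} = \frac{137228}{59}$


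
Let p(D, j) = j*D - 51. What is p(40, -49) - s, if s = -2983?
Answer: 972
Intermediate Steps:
p(D, j) = -51 + D*j (p(D, j) = D*j - 51 = -51 + D*j)
p(40, -49) - s = (-51 + 40*(-49)) - 1*(-2983) = (-51 - 1960) + 2983 = -2011 + 2983 = 972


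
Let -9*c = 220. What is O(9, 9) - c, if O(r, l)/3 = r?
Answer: 463/9 ≈ 51.444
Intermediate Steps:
c = -220/9 (c = -⅑*220 = -220/9 ≈ -24.444)
O(r, l) = 3*r
O(9, 9) - c = 3*9 - 1*(-220/9) = 27 + 220/9 = 463/9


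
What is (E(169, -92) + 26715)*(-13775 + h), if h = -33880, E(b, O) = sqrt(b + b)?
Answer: -1273103325 - 619515*sqrt(2) ≈ -1.2740e+9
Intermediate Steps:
E(b, O) = sqrt(2)*sqrt(b) (E(b, O) = sqrt(2*b) = sqrt(2)*sqrt(b))
(E(169, -92) + 26715)*(-13775 + h) = (sqrt(2)*sqrt(169) + 26715)*(-13775 - 33880) = (sqrt(2)*13 + 26715)*(-47655) = (13*sqrt(2) + 26715)*(-47655) = (26715 + 13*sqrt(2))*(-47655) = -1273103325 - 619515*sqrt(2)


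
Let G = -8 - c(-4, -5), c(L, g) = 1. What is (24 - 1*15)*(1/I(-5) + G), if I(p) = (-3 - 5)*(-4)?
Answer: -2583/32 ≈ -80.719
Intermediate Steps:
I(p) = 32 (I(p) = -8*(-4) = 32)
G = -9 (G = -8 - 1*1 = -8 - 1 = -9)
(24 - 1*15)*(1/I(-5) + G) = (24 - 1*15)*(1/32 - 9) = (24 - 15)*(1/32 - 9) = 9*(-287/32) = -2583/32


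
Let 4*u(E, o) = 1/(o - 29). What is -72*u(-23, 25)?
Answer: 9/2 ≈ 4.5000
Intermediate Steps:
u(E, o) = 1/(4*(-29 + o)) (u(E, o) = 1/(4*(o - 29)) = 1/(4*(-29 + o)))
-72*u(-23, 25) = -18/(-29 + 25) = -18/(-4) = -18*(-1)/4 = -72*(-1/16) = 9/2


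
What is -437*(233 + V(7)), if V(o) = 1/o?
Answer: -713184/7 ≈ -1.0188e+5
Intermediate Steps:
-437*(233 + V(7)) = -437*(233 + 1/7) = -437*(233 + ⅐) = -437*1632/7 = -713184/7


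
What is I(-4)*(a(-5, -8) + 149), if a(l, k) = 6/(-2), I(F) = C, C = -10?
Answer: -1460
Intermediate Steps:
I(F) = -10
a(l, k) = -3 (a(l, k) = 6*(-1/2) = -3)
I(-4)*(a(-5, -8) + 149) = -10*(-3 + 149) = -10*146 = -1460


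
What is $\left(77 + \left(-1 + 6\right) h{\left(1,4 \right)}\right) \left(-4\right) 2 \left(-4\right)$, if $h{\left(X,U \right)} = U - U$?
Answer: $2464$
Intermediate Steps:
$h{\left(X,U \right)} = 0$
$\left(77 + \left(-1 + 6\right) h{\left(1,4 \right)}\right) \left(-4\right) 2 \left(-4\right) = \left(77 + \left(-1 + 6\right) 0\right) \left(-4\right) 2 \left(-4\right) = \left(77 + 5 \cdot 0\right) \left(\left(-8\right) \left(-4\right)\right) = \left(77 + 0\right) 32 = 77 \cdot 32 = 2464$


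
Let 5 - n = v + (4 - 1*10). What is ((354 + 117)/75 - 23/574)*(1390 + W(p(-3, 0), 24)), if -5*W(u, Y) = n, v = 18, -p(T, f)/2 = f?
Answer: 622950651/71750 ≈ 8682.2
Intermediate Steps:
p(T, f) = -2*f
n = -7 (n = 5 - (18 + (4 - 1*10)) = 5 - (18 + (4 - 10)) = 5 - (18 - 6) = 5 - 1*12 = 5 - 12 = -7)
W(u, Y) = 7/5 (W(u, Y) = -1/5*(-7) = 7/5)
((354 + 117)/75 - 23/574)*(1390 + W(p(-3, 0), 24)) = ((354 + 117)/75 - 23/574)*(1390 + 7/5) = (471*(1/75) - 23*1/574)*(6957/5) = (157/25 - 23/574)*(6957/5) = (89543/14350)*(6957/5) = 622950651/71750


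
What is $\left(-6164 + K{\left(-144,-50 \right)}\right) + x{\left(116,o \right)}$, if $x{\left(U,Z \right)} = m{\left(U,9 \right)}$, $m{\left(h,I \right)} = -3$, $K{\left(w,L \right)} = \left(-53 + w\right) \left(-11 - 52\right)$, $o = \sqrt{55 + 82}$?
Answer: $6244$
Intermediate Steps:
$o = \sqrt{137} \approx 11.705$
$K{\left(w,L \right)} = 3339 - 63 w$ ($K{\left(w,L \right)} = \left(-53 + w\right) \left(-63\right) = 3339 - 63 w$)
$x{\left(U,Z \right)} = -3$
$\left(-6164 + K{\left(-144,-50 \right)}\right) + x{\left(116,o \right)} = \left(-6164 + \left(3339 - -9072\right)\right) - 3 = \left(-6164 + \left(3339 + 9072\right)\right) - 3 = \left(-6164 + 12411\right) - 3 = 6247 - 3 = 6244$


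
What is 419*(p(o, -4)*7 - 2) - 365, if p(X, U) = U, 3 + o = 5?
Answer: -12935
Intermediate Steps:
o = 2 (o = -3 + 5 = 2)
419*(p(o, -4)*7 - 2) - 365 = 419*(-4*7 - 2) - 365 = 419*(-28 - 2) - 365 = 419*(-30) - 365 = -12570 - 365 = -12935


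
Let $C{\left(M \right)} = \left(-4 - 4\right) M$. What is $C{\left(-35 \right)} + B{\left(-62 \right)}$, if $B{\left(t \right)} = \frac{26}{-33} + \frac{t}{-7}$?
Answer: $\frac{66544}{231} \approx 288.07$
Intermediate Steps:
$C{\left(M \right)} = - 8 M$
$B{\left(t \right)} = - \frac{26}{33} - \frac{t}{7}$ ($B{\left(t \right)} = 26 \left(- \frac{1}{33}\right) + t \left(- \frac{1}{7}\right) = - \frac{26}{33} - \frac{t}{7}$)
$C{\left(-35 \right)} + B{\left(-62 \right)} = \left(-8\right) \left(-35\right) - - \frac{1864}{231} = 280 + \left(- \frac{26}{33} + \frac{62}{7}\right) = 280 + \frac{1864}{231} = \frac{66544}{231}$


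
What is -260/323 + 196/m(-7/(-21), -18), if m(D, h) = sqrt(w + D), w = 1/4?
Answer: -260/323 + 56*sqrt(21) ≈ 255.82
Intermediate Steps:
w = 1/4 ≈ 0.25000
m(D, h) = sqrt(1/4 + D)
-260/323 + 196/m(-7/(-21), -18) = -260/323 + 196/((sqrt(1 + 4*(-7/(-21)))/2)) = -260*1/323 + 196/((sqrt(1 + 4*(-7*(-1/21)))/2)) = -260/323 + 196/((sqrt(1 + 4*(1/3))/2)) = -260/323 + 196/((sqrt(1 + 4/3)/2)) = -260/323 + 196/((sqrt(7/3)/2)) = -260/323 + 196/(((sqrt(21)/3)/2)) = -260/323 + 196/((sqrt(21)/6)) = -260/323 + 196*(2*sqrt(21)/7) = -260/323 + 56*sqrt(21)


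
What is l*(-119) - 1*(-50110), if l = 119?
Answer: 35949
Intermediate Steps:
l*(-119) - 1*(-50110) = 119*(-119) - 1*(-50110) = -14161 + 50110 = 35949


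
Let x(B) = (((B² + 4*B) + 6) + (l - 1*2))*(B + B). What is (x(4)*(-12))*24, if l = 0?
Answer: -82944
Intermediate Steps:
x(B) = 2*B*(4 + B² + 4*B) (x(B) = (((B² + 4*B) + 6) + (0 - 1*2))*(B + B) = ((6 + B² + 4*B) + (0 - 2))*(2*B) = ((6 + B² + 4*B) - 2)*(2*B) = (4 + B² + 4*B)*(2*B) = 2*B*(4 + B² + 4*B))
(x(4)*(-12))*24 = ((2*4*(4 + 4² + 4*4))*(-12))*24 = ((2*4*(4 + 16 + 16))*(-12))*24 = ((2*4*36)*(-12))*24 = (288*(-12))*24 = -3456*24 = -82944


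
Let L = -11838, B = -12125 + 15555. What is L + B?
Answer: -8408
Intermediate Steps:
B = 3430
L + B = -11838 + 3430 = -8408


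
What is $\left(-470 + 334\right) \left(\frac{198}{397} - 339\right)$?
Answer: $\frac{18276360}{397} \approx 46036.0$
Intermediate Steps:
$\left(-470 + 334\right) \left(\frac{198}{397} - 339\right) = - 136 \left(198 \cdot \frac{1}{397} - 339\right) = - 136 \left(\frac{198}{397} - 339\right) = \left(-136\right) \left(- \frac{134385}{397}\right) = \frac{18276360}{397}$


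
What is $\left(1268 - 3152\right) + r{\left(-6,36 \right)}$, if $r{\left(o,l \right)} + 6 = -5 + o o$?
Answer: $-1859$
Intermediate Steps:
$r{\left(o,l \right)} = -11 + o^{2}$ ($r{\left(o,l \right)} = -6 + \left(-5 + o o\right) = -6 + \left(-5 + o^{2}\right) = -11 + o^{2}$)
$\left(1268 - 3152\right) + r{\left(-6,36 \right)} = \left(1268 - 3152\right) - \left(11 - \left(-6\right)^{2}\right) = -1884 + \left(-11 + 36\right) = -1884 + 25 = -1859$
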